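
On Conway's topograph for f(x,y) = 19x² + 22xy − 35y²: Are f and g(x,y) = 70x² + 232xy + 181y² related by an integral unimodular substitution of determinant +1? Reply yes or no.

D₁ = 3144, D₂ = 3144
river cycle of f (length 6): (-35, 48, 6), (6, 48, -35), (-35, 22, 19), (19, 54, -3), (-3, 54, 19), (19, 22, -35)
river cycle of g (length 6): (19, 22, -35), (-35, 48, 6), (6, 48, -35), (-35, 22, 19), (19, 54, -3), (-3, 54, 19)
cycles coincide ⇒ equivalent

yes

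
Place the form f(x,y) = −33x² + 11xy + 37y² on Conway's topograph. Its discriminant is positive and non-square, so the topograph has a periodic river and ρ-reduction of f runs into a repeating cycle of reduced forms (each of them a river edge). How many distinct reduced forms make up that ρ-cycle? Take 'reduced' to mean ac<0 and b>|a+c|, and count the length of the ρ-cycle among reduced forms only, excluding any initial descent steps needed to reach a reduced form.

D = 5005, ⌊√D⌋ = 70
river: ρ → (37,63,-7)
river: ρ → (-7,63,37)
river: ρ → (37,11,-33)
river: ρ → (-33,55,15)
river: ρ → (15,65,-13)
river: ρ → (-13,65,15)
river: ρ → (15,55,-33)
river: ρ → (-33,11,37)
ρ-cycle length = 8 (tail of 0 descent steps not counted)

8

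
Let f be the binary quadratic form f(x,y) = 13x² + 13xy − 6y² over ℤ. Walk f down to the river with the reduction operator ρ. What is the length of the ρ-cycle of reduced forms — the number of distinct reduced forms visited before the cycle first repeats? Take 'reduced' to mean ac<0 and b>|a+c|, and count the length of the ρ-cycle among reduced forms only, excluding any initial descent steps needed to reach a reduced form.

D = 481, ⌊√D⌋ = 21
river: ρ → (-6,11,15)
river: ρ → (15,19,-2)
river: ρ → (-2,21,5)
river: ρ → (5,19,-6)
river: ρ → (-6,17,8)
river: ρ → (8,15,-8)
river: ρ → (-8,17,6)
river: ρ → (6,19,-5)
river: ρ → (-5,21,2)
river: ρ → (2,19,-15)
river: ρ → (-15,11,6)
river: ρ → (6,13,-13)
river: ρ → (-13,13,6)
river: ρ → (6,11,-15)
river: ρ → (-15,19,2)
river: ρ → (2,21,-5)
river: ρ → (-5,19,6)
river: ρ → (6,17,-8)
river: ρ → (-8,15,8)
river: ρ → (8,17,-6)
river: ρ → (-6,19,5)
river: ρ → (5,21,-2)
river: ρ → (-2,19,15)
river: ρ → (15,11,-6)
river: ρ → (-6,13,13)
river: ρ → (13,13,-6)
ρ-cycle length = 26 (tail of 0 descent steps not counted)

26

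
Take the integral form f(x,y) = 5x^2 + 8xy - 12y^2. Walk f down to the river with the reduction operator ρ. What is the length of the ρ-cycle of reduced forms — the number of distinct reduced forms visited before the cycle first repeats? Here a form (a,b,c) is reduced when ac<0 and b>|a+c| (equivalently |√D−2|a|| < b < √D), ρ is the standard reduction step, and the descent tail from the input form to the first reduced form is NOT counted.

D = 304, ⌊√D⌋ = 17
river: ρ → (-12,16,1)
river: ρ → (1,16,-12)
river: ρ → (-12,8,5)
river: ρ → (5,12,-8)
river: ρ → (-8,4,9)
river: ρ → (9,14,-3)
river: ρ → (-3,16,4)
river: ρ → (4,16,-3)
river: ρ → (-3,14,9)
river: ρ → (9,4,-8)
river: ρ → (-8,12,5)
river: ρ → (5,8,-12)
ρ-cycle length = 12 (tail of 0 descent steps not counted)

12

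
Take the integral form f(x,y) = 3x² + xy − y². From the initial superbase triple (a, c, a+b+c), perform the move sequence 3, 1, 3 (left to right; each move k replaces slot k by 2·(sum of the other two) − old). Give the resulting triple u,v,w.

start (3,-1,3) = (f(1,0),f(0,1),f(1,1))
replace slot 3: 2·(3+(-1)) − 3 = 1 → (3,-1,1)
replace slot 1: 2·((-1)+1) − 3 = -3 → (-3,-1,1)
replace slot 3: 2·((-3)+(-1)) − 1 = -9 → (-3,-1,-9)

-3,-1,-9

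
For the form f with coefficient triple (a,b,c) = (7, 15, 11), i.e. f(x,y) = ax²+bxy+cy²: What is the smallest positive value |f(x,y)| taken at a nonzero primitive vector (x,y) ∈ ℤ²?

translate: b→1 (≡15 mod 14), so (7,15,11)→(7,1,3)
flip: (7,1,3)→(3,-1,7)
reduced (well bottom): (3,-1,7) with a≤c, −a<b≤a
well minimum = a = 3

3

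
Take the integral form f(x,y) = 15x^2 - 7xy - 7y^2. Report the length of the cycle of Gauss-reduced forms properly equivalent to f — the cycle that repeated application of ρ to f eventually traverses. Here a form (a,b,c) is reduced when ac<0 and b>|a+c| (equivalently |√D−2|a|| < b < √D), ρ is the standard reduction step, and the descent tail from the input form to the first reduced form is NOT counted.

D = 469, ⌊√D⌋ = 21
descent: ρ → (-7,21,1)  [lands on river]
river: ρ → (1,21,-7)
ρ-cycle length = 2 (tail of 1 descent step not counted)

2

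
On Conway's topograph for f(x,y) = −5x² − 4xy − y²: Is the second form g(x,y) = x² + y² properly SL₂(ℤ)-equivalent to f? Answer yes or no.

D₁ = -4, D₂ = -4
f is negative-definite; reduce −f:
−f: flip: (5,4,1)→(1,-4,5)
−f: translate: b→0 (≡-4 mod 2), so (1,-4,5)→(1,0,1)
−f: reduced (well bottom): (1,0,1) with a≤c, −a<b≤a
flip sign back: reduced form of f is (-1,0,-1)
g: reduced (well bottom): (1,0,1) with a≤c, −a<b≤a
reduced forms (-1, 0, -1) vs (1, 0, 1) ⇒ inequivalent

no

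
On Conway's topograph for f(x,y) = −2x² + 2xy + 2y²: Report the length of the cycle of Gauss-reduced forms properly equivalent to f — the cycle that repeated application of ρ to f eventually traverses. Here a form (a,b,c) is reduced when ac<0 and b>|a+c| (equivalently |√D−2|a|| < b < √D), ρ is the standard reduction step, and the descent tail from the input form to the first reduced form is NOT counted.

D = 20, ⌊√D⌋ = 4
river: ρ → (2,2,-2)
river: ρ → (-2,2,2)
ρ-cycle length = 2 (tail of 0 descent steps not counted)

2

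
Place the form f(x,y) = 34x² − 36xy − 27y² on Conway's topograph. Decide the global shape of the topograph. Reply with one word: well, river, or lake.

D = b²−4ac = (-36)² − 4·34·(-27) = 4968
D > 0 non-square ⇒ indefinite ⇒ periodic river

river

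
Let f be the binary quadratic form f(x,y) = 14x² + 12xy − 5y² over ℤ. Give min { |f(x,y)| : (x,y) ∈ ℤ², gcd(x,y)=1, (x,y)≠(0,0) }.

river: ρ → (-5,18,5)
river: ρ → (5,12,-14)
river: ρ → (-14,16,3)
river: ρ → (3,20,-2)
river: ρ → (-2,20,3)
river: ρ → (3,16,-14)
river: ρ → (-14,12,5)
river: ρ → (5,18,-5)
river: ρ → (-5,12,14)
river: ρ → (14,16,-3)
river: ρ → (-3,20,2)
river: ρ → (2,20,-3)
river: ρ → (-3,16,14)
river: ρ → (14,12,-5)
closes: descent 0, river 14
min |a| on river = 2

2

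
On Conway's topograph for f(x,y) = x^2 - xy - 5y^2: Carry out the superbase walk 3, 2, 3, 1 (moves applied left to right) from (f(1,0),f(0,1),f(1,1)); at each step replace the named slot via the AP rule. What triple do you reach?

start (1,-5,-5) = (f(1,0),f(0,1),f(1,1))
replace slot 3: 2·(1+(-5)) − (-5) = -3 → (1,-5,-3)
replace slot 2: 2·(1+(-3)) − (-5) = 1 → (1,1,-3)
replace slot 3: 2·(1+1) − (-3) = 7 → (1,1,7)
replace slot 1: 2·(1+7) − 1 = 15 → (15,1,7)

15,1,7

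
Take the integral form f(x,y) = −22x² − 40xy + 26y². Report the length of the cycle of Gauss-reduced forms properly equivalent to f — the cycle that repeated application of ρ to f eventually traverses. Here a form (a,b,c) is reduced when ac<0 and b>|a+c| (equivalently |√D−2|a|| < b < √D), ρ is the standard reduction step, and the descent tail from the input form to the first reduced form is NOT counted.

D = 3888, ⌊√D⌋ = 62
descent: ρ → (26,40,-22)  [lands on river]
river: ρ → (-22,48,18)
river: ρ → (18,60,-4)
river: ρ → (-4,60,18)
river: ρ → (18,48,-22)
river: ρ → (-22,40,26)
river: ρ → (26,12,-36)
river: ρ → (-36,60,2)
river: ρ → (2,60,-36)
river: ρ → (-36,12,26)
ρ-cycle length = 10 (tail of 1 descent step not counted)

10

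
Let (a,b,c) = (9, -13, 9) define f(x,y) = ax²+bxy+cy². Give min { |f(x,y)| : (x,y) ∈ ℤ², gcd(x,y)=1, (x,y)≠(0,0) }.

translate: b→5 (≡-13 mod 18), so (9,-13,9)→(9,5,5)
flip: (9,5,5)→(5,-5,9)
translate: b→5 (≡-5 mod 10), so (5,-5,9)→(5,5,9)
reduced (well bottom): (5,5,9) with a≤c, −a<b≤a
well minimum = a = 5

5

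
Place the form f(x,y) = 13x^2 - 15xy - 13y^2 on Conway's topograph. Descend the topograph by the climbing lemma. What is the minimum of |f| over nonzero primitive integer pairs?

descent: ρ → (-13,15,13)  [lands on river]
river: ρ → (13,11,-15)
river: ρ → (-15,19,9)
river: ρ → (9,17,-17)
river: ρ → (-17,17,9)
river: ρ → (9,19,-15)
river: ρ → (-15,11,13)
river: ρ → (13,15,-13)
river: ρ → (-13,11,15)
river: ρ → (15,19,-9)
river: ρ → (-9,17,17)
river: ρ → (17,17,-9)
river: ρ → (-9,19,15)
river: ρ → (15,11,-13)
closes: descent 1, river 14
min |a| on river = 9

9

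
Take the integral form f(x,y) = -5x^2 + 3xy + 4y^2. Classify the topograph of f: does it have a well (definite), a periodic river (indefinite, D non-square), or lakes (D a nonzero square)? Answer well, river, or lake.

D = b²−4ac = 3² − 4·(-5)·4 = 89
D > 0 non-square ⇒ indefinite ⇒ periodic river

river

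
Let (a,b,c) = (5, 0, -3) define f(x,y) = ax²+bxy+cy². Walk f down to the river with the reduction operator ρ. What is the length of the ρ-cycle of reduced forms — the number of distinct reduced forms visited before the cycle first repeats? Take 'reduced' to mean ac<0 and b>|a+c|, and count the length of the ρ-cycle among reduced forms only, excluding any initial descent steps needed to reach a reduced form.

D = 60, ⌊√D⌋ = 7
descent: ρ → (-3,6,2)  [lands on river]
river: ρ → (2,6,-3)
ρ-cycle length = 2 (tail of 1 descent step not counted)

2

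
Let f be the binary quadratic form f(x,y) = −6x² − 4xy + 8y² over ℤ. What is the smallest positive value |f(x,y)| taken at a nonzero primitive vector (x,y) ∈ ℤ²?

descent: ρ → (8,4,-6)  [lands on river]
river: ρ → (-6,8,6)
river: ρ → (6,4,-8)
river: ρ → (-8,12,2)
river: ρ → (2,12,-8)
river: ρ → (-8,4,6)
river: ρ → (6,8,-6)
river: ρ → (-6,4,8)
river: ρ → (8,12,-2)
river: ρ → (-2,12,8)
closes: descent 1, river 10
min |a| on river = 2

2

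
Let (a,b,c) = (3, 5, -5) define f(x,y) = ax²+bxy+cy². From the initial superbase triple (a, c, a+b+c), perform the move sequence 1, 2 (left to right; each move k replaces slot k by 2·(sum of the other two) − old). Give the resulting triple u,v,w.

start (3,-5,3) = (f(1,0),f(0,1),f(1,1))
replace slot 1: 2·((-5)+3) − 3 = -7 → (-7,-5,3)
replace slot 2: 2·((-7)+3) − (-5) = -3 → (-7,-3,3)

-7,-3,3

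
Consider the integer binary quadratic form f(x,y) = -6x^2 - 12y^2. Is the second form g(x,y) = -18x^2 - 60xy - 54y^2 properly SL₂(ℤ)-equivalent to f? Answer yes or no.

D₁ = -288, D₂ = -288
f is negative-definite; reduce −f:
−f: reduced (well bottom): (6,0,12) with a≤c, −a<b≤a
flip sign back: reduced form of f is (-6,0,-12)
g is negative-definite; reduce −g:
−g: translate: b→-12 (≡60 mod 36), so (18,60,54)→(18,-12,6)
−g: flip: (18,-12,6)→(6,12,18)
−g: translate: b→0 (≡12 mod 12), so (6,12,18)→(6,0,12)
−g: reduced (well bottom): (6,0,12) with a≤c, −a<b≤a
flip sign back: reduced form of g is (-6,0,-12)
reduced forms (-6, 0, -12) vs (-6, 0, -12) ⇒ equivalent

yes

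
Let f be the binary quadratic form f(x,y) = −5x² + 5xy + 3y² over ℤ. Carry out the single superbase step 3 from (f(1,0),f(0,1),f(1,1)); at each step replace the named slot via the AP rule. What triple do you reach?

start (-5,3,3) = (f(1,0),f(0,1),f(1,1))
replace slot 3: 2·((-5)+3) − 3 = -7 → (-5,3,-7)

-5,3,-7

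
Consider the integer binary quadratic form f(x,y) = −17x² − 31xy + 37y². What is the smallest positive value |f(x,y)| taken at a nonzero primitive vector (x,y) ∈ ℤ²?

descent: ρ → (37,31,-17)  [lands on river]
river: ρ → (-17,37,31)
river: ρ → (31,25,-23)
river: ρ → (-23,21,33)
river: ρ → (33,45,-11)
river: ρ → (-11,43,37)
closes: descent 1, river 6
min |a| on river = 11

11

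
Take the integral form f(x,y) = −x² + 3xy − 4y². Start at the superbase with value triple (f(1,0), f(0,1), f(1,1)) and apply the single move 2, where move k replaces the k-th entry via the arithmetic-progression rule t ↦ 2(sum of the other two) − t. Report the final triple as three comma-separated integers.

start (-1,-4,-2) = (f(1,0),f(0,1),f(1,1))
replace slot 2: 2·((-1)+(-2)) − (-4) = -2 → (-1,-2,-2)

-1,-2,-2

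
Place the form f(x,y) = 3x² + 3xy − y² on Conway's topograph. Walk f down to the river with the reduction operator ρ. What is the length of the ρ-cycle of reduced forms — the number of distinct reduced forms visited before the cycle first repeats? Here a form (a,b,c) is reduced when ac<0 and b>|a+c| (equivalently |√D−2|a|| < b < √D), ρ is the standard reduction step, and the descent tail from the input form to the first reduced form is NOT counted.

D = 21, ⌊√D⌋ = 4
river: ρ → (-1,3,3)
river: ρ → (3,3,-1)
ρ-cycle length = 2 (tail of 0 descent steps not counted)

2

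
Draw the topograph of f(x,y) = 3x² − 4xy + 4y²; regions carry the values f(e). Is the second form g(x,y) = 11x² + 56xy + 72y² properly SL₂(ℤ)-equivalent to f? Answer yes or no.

D₁ = -32, D₂ = -32
f: translate: b→2 (≡-4 mod 6), so (3,-4,4)→(3,2,3)
f: reduced (well bottom): (3,2,3) with a≤c, −a<b≤a
g: translate: b→-10 (≡56 mod 22), so (11,56,72)→(11,-10,3)
g: flip: (11,-10,3)→(3,10,11)
g: translate: b→-2 (≡10 mod 6), so (3,10,11)→(3,-2,3)
g: flip: (3,-2,3)→(3,2,3)
g: reduced (well bottom): (3,2,3) with a≤c, −a<b≤a
reduced forms (3, 2, 3) vs (3, 2, 3) ⇒ equivalent

yes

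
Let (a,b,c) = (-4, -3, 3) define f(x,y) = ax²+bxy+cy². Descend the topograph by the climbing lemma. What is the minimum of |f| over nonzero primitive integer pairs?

descent: ρ → (3,3,-4)  [lands on river]
river: ρ → (-4,5,2)
river: ρ → (2,7,-1)
river: ρ → (-1,7,2)
river: ρ → (2,5,-4)
river: ρ → (-4,3,3)
closes: descent 1, river 6
min |a| on river = 1

1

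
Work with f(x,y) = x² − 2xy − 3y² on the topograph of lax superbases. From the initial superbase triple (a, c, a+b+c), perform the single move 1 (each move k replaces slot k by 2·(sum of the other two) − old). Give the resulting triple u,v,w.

start (1,-3,-4) = (f(1,0),f(0,1),f(1,1))
replace slot 1: 2·((-3)+(-4)) − 1 = -15 → (-15,-3,-4)

-15,-3,-4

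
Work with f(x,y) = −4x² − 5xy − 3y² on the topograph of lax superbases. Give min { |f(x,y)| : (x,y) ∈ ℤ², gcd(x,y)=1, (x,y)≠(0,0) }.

translate: b→-3 (≡5 mod 8), so (4,5,3)→(4,-3,2)
flip: (4,-3,2)→(2,3,4)
translate: b→-1 (≡3 mod 4), so (2,3,4)→(2,-1,3)
reduced (well bottom): (2,-1,3) with a≤c, −a<b≤a
well minimum |f| = |-2| = 2 (negative-definite)

2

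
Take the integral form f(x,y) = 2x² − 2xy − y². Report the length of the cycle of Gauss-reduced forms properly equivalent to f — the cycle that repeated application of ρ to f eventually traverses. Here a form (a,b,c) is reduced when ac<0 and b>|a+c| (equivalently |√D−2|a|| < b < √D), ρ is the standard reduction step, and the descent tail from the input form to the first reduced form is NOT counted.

D = 12, ⌊√D⌋ = 3
descent: ρ → (-1,2,2)  [lands on river]
river: ρ → (2,2,-1)
ρ-cycle length = 2 (tail of 1 descent step not counted)

2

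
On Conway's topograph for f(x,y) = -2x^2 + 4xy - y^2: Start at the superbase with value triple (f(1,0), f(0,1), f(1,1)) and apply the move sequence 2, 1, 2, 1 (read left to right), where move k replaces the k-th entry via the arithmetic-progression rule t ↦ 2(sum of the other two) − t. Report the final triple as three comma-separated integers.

start (-2,-1,1) = (f(1,0),f(0,1),f(1,1))
replace slot 2: 2·((-2)+1) − (-1) = -1 → (-2,-1,1)
replace slot 1: 2·((-1)+1) − (-2) = 2 → (2,-1,1)
replace slot 2: 2·(2+1) − (-1) = 7 → (2,7,1)
replace slot 1: 2·(7+1) − 2 = 14 → (14,7,1)

14,7,1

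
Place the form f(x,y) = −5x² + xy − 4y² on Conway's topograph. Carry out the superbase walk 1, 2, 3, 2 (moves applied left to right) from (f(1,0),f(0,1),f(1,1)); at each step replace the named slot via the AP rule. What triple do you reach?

start (-5,-4,-8) = (f(1,0),f(0,1),f(1,1))
replace slot 1: 2·((-4)+(-8)) − (-5) = -19 → (-19,-4,-8)
replace slot 2: 2·((-19)+(-8)) − (-4) = -50 → (-19,-50,-8)
replace slot 3: 2·((-19)+(-50)) − (-8) = -130 → (-19,-50,-130)
replace slot 2: 2·((-19)+(-130)) − (-50) = -248 → (-19,-248,-130)

-19,-248,-130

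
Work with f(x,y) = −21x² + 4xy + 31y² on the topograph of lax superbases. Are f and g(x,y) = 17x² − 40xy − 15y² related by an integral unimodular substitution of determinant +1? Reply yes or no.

D₁ = 2620, D₂ = 2620
river cycle of f (length 16): (-21, 46, 6), (6, 50, -5), (-5, 50, 6), (6, 46, -21), (-21, 38, 14), (14, 46, -9), (-9, 44, 19), (19, 32, -21), (-21, 10, 30), (30, 50, -1), … (6 more)
river cycle of g (length 16): (-15, 40, 17), (17, 28, -27), (-27, 26, 18), (18, 46, -7), (-7, 38, 42), (42, 46, -3), (-3, 50, 10), (10, 50, -3), (-3, 46, 42), (42, 38, -7), … (6 more)
cycles differ ⇒ inequivalent

no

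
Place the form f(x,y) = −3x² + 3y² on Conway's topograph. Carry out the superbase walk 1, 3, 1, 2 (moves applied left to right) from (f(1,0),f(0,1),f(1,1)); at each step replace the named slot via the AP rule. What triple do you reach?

start (-3,3,0) = (f(1,0),f(0,1),f(1,1))
replace slot 1: 2·(3+0) − (-3) = 9 → (9,3,0)
replace slot 3: 2·(9+3) − 0 = 24 → (9,3,24)
replace slot 1: 2·(3+24) − 9 = 45 → (45,3,24)
replace slot 2: 2·(45+24) − 3 = 135 → (45,135,24)

45,135,24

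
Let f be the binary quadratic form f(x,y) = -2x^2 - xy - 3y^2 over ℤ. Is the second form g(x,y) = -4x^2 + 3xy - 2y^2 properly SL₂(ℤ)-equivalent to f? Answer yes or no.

D₁ = -23, D₂ = -23
f is negative-definite; reduce −f:
−f: reduced (well bottom): (2,1,3) with a≤c, −a<b≤a
flip sign back: reduced form of f is (-2,-1,-3)
g is negative-definite; reduce −g:
−g: flip: (4,-3,2)→(2,3,4)
−g: translate: b→-1 (≡3 mod 4), so (2,3,4)→(2,-1,3)
−g: reduced (well bottom): (2,-1,3) with a≤c, −a<b≤a
flip sign back: reduced form of g is (-2,1,-3)
reduced forms (-2, -1, -3) vs (-2, 1, -3) ⇒ inequivalent

no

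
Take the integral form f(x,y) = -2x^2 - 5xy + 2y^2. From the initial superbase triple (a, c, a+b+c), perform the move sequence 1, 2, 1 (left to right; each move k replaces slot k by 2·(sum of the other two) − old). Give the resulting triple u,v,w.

start (-2,2,-5) = (f(1,0),f(0,1),f(1,1))
replace slot 1: 2·(2+(-5)) − (-2) = -4 → (-4,2,-5)
replace slot 2: 2·((-4)+(-5)) − 2 = -20 → (-4,-20,-5)
replace slot 1: 2·((-20)+(-5)) − (-4) = -46 → (-46,-20,-5)

-46,-20,-5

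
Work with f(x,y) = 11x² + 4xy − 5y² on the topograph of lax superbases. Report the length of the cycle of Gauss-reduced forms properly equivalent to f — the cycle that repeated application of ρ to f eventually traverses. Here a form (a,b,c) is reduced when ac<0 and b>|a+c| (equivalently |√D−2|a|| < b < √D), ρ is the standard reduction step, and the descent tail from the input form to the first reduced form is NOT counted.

D = 236, ⌊√D⌋ = 15
descent: ρ → (-5,6,10)  [lands on river]
river: ρ → (10,14,-1)
river: ρ → (-1,14,10)
river: ρ → (10,6,-5)
river: ρ → (-5,14,2)
river: ρ → (2,14,-5)
ρ-cycle length = 6 (tail of 1 descent step not counted)

6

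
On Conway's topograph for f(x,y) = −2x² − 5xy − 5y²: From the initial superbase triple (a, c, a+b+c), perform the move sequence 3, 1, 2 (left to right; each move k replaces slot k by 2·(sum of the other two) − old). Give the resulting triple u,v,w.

start (-2,-5,-12) = (f(1,0),f(0,1),f(1,1))
replace slot 3: 2·((-2)+(-5)) − (-12) = -2 → (-2,-5,-2)
replace slot 1: 2·((-5)+(-2)) − (-2) = -12 → (-12,-5,-2)
replace slot 2: 2·((-12)+(-2)) − (-5) = -23 → (-12,-23,-2)

-12,-23,-2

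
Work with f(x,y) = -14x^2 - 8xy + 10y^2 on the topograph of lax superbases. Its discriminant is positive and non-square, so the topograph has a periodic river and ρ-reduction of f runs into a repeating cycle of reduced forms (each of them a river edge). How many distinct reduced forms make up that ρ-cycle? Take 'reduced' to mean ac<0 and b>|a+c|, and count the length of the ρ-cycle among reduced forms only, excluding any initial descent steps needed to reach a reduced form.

D = 624, ⌊√D⌋ = 24
descent: ρ → (10,8,-14)  [lands on river]
river: ρ → (-14,20,4)
river: ρ → (4,20,-14)
river: ρ → (-14,8,10)
river: ρ → (10,12,-12)
river: ρ → (-12,12,10)
ρ-cycle length = 6 (tail of 1 descent step not counted)

6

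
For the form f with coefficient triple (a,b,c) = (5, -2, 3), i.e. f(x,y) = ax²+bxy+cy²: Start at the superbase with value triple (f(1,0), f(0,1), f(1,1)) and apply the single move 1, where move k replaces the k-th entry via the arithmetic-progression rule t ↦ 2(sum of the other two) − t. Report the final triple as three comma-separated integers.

start (5,3,6) = (f(1,0),f(0,1),f(1,1))
replace slot 1: 2·(3+6) − 5 = 13 → (13,3,6)

13,3,6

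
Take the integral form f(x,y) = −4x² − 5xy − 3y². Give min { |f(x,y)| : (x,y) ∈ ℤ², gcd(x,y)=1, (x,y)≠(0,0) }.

translate: b→-3 (≡5 mod 8), so (4,5,3)→(4,-3,2)
flip: (4,-3,2)→(2,3,4)
translate: b→-1 (≡3 mod 4), so (2,3,4)→(2,-1,3)
reduced (well bottom): (2,-1,3) with a≤c, −a<b≤a
well minimum |f| = |-2| = 2 (negative-definite)

2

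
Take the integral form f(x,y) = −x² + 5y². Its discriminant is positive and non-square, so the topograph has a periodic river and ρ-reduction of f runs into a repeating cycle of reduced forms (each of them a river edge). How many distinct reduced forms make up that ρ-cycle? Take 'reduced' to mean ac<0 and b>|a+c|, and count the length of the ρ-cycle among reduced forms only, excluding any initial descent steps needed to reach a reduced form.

D = 20, ⌊√D⌋ = 4
descent: ρ → (5,0,-1)
descent: ρ → (-1,4,1)  [lands on river]
river: ρ → (1,4,-1)
ρ-cycle length = 2 (tail of 2 descent steps not counted)

2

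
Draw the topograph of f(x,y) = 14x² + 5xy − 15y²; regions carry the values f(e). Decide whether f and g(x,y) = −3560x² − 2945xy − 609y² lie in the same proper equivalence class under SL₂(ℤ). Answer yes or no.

D₁ = 865, D₂ = 865
river cycle of f (length 42): (-15, 25, 4), (4, 23, -21), (-21, 19, 6), (6, 29, -1), (-1, 29, 6), (6, 19, -21), (-21, 23, 4), (4, 25, -15), (-15, 5, 14), (14, 23, -6), … (32 more)
river cycle of g (length 42): (-15, 25, 4), (4, 23, -21), (-21, 19, 6), (6, 29, -1), (-1, 29, 6), (6, 19, -21), (-21, 23, 4), (4, 25, -15), (-15, 5, 14), (14, 23, -6), … (32 more)
cycles coincide ⇒ equivalent

yes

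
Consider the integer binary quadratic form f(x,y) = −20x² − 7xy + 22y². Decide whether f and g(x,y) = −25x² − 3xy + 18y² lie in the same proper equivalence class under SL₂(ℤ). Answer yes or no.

D₁ = 1809, D₂ = 1809
river cycle of f (length 38): (22, 7, -20), (-20, 33, 9), (9, 39, -8), (-8, 41, 4), (4, 39, -18), (-18, 33, 10), (10, 27, -27), (-27, 27, 10), (10, 33, -18), (-18, 39, 4), … (28 more)
river cycle of g (length 38): (18, 39, -4), (-4, 41, 8), (8, 39, -9), (-9, 33, 20), (20, 7, -22), (-22, 37, 5), (5, 33, -36), (-36, 39, 2), (2, 41, -16), (-16, 23, 20), … (28 more)
cycles differ ⇒ inequivalent

no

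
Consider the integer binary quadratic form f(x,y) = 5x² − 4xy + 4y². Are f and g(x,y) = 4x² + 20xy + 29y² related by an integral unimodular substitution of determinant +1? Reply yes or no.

D₁ = -64, D₂ = -64
f: flip: (5,-4,4)→(4,4,5)
f: reduced (well bottom): (4,4,5) with a≤c, −a<b≤a
g: translate: b→4 (≡20 mod 8), so (4,20,29)→(4,4,5)
g: reduced (well bottom): (4,4,5) with a≤c, −a<b≤a
reduced forms (4, 4, 5) vs (4, 4, 5) ⇒ equivalent

yes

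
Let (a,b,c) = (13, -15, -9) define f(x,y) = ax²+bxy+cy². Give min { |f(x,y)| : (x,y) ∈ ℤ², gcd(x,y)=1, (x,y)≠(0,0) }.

descent: ρ → (-9,15,13)  [lands on river]
river: ρ → (13,11,-11)
river: ρ → (-11,11,13)
river: ρ → (13,15,-9)
river: ρ → (-9,21,7)
river: ρ → (7,21,-9)
closes: descent 1, river 6
min |a| on river = 7

7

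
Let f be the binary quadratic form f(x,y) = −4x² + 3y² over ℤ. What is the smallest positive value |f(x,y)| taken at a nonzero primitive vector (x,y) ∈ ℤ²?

descent: ρ → (3,6,-1)  [lands on river]
river: ρ → (-1,6,3)
closes: descent 1, river 2
min |a| on river = 1

1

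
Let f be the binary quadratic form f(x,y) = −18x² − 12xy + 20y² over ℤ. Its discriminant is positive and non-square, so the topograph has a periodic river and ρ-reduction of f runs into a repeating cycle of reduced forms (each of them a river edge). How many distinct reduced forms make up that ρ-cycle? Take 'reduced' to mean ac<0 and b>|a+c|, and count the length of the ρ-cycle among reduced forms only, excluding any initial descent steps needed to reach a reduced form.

D = 1584, ⌊√D⌋ = 39
descent: ρ → (20,12,-18)  [lands on river]
river: ρ → (-18,24,14)
river: ρ → (14,32,-10)
river: ρ → (-10,28,20)
ρ-cycle length = 4 (tail of 1 descent step not counted)

4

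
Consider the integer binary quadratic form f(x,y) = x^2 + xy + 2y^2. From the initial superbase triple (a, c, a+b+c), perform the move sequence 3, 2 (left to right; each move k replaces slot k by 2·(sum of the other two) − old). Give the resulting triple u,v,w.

start (1,2,4) = (f(1,0),f(0,1),f(1,1))
replace slot 3: 2·(1+2) − 4 = 2 → (1,2,2)
replace slot 2: 2·(1+2) − 2 = 4 → (1,4,2)

1,4,2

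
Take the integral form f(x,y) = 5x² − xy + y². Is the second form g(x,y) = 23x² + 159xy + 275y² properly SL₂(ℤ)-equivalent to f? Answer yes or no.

D₁ = -19, D₂ = -19
f: flip: (5,-1,1)→(1,1,5)
f: reduced (well bottom): (1,1,5) with a≤c, −a<b≤a
g: translate: b→21 (≡159 mod 46), so (23,159,275)→(23,21,5)
g: flip: (23,21,5)→(5,-21,23)
g: translate: b→-1 (≡-21 mod 10), so (5,-21,23)→(5,-1,1)
g: flip: (5,-1,1)→(1,1,5)
g: reduced (well bottom): (1,1,5) with a≤c, −a<b≤a
reduced forms (1, 1, 5) vs (1, 1, 5) ⇒ equivalent

yes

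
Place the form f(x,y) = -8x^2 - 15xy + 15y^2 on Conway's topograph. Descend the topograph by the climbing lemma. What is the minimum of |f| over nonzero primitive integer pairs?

descent: ρ → (15,15,-8)  [lands on river]
river: ρ → (-8,17,13)
river: ρ → (13,9,-12)
river: ρ → (-12,15,10)
river: ρ → (10,25,-2)
river: ρ → (-2,23,22)
river: ρ → (22,21,-3)
river: ρ → (-3,21,22)
river: ρ → (22,23,-2)
river: ρ → (-2,25,10)
river: ρ → (10,15,-12)
river: ρ → (-12,9,13)
river: ρ → (13,17,-8)
river: ρ → (-8,15,15)
closes: descent 1, river 14
min |a| on river = 2

2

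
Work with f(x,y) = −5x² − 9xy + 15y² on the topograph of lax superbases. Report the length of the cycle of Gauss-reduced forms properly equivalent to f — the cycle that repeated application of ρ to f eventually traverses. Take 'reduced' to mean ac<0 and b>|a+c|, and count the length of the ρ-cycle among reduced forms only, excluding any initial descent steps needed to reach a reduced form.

D = 381, ⌊√D⌋ = 19
descent: ρ → (15,9,-5)
descent: ρ → (-5,11,13)  [lands on river]
river: ρ → (13,15,-3)
river: ρ → (-3,15,13)
river: ρ → (13,11,-5)
river: ρ → (-5,19,1)
river: ρ → (1,19,-5)
ρ-cycle length = 6 (tail of 2 descent steps not counted)

6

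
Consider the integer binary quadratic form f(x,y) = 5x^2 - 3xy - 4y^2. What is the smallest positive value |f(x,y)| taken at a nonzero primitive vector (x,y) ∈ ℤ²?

descent: ρ → (-4,3,5)  [lands on river]
river: ρ → (5,7,-2)
river: ρ → (-2,9,1)
river: ρ → (1,9,-2)
river: ρ → (-2,7,5)
river: ρ → (5,3,-4)
river: ρ → (-4,5,4)
river: ρ → (4,3,-5)
river: ρ → (-5,7,2)
river: ρ → (2,9,-1)
river: ρ → (-1,9,2)
river: ρ → (2,7,-5)
river: ρ → (-5,3,4)
river: ρ → (4,5,-4)
closes: descent 1, river 14
min |a| on river = 1

1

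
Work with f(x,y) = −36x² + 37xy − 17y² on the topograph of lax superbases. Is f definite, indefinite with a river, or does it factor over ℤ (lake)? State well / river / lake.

D = b²−4ac = 37² − 4·(-36)·(-17) = -1079
D < 0 ⇒ definite ⇒ every region one sign ⇒ single well

well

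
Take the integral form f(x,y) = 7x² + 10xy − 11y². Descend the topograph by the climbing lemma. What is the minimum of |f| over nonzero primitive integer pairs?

river: ρ → (-11,12,6)
river: ρ → (6,12,-11)
river: ρ → (-11,10,7)
river: ρ → (7,18,-3)
river: ρ → (-3,18,7)
river: ρ → (7,10,-11)
closes: descent 0, river 6
min |a| on river = 3

3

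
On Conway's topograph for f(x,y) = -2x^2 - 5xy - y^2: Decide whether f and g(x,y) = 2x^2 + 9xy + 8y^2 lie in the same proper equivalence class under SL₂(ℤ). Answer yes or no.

D₁ = 17, D₂ = 17
river cycle of f (length 6): (-1, 3, 2), (2, 1, -2), (-2, 3, 1), (1, 3, -2), (-2, 1, 2), (2, 3, -1)
river cycle of g (length 6): (1, 3, -2), (-2, 1, 2), (2, 3, -1), (-1, 3, 2), (2, 1, -2), (-2, 3, 1)
cycles coincide ⇒ equivalent

yes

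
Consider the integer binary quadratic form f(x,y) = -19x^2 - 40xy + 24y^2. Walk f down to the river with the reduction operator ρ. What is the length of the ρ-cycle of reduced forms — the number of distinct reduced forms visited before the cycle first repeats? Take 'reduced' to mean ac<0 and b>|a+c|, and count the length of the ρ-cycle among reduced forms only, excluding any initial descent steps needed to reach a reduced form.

D = 3424, ⌊√D⌋ = 58
descent: ρ → (24,40,-19)  [lands on river]
river: ρ → (-19,36,28)
river: ρ → (28,20,-27)
river: ρ → (-27,34,21)
river: ρ → (21,50,-11)
river: ρ → (-11,38,45)
river: ρ → (45,52,-4)
river: ρ → (-4,52,45)
river: ρ → (45,38,-11)
river: ρ → (-11,50,21)
river: ρ → (21,34,-27)
river: ρ → (-27,20,28)
river: ρ → (28,36,-19)
river: ρ → (-19,40,24)
river: ρ → (24,56,-3)
river: ρ → (-3,58,5)
river: ρ → (5,52,-36)
river: ρ → (-36,20,21)
river: ρ → (21,22,-35)
river: ρ → (-35,48,8)
river: ρ → (8,48,-35)
river: ρ → (-35,22,21)
river: ρ → (21,20,-36)
river: ρ → (-36,52,5)
river: ρ → (5,58,-3)
river: ρ → (-3,56,24)
ρ-cycle length = 26 (tail of 1 descent step not counted)

26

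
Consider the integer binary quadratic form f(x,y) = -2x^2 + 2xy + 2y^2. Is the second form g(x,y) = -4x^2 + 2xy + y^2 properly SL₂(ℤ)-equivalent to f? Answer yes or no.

D₁ = 20, D₂ = 20
river cycle of f (length 2): (2, 2, -2), (-2, 2, 2)
river cycle of g (length 2): (1, 4, -1), (-1, 4, 1)
cycles differ ⇒ inequivalent

no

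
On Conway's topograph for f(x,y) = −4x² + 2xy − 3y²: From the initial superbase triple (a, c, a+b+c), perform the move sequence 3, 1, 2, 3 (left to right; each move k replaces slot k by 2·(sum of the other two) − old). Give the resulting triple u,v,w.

start (-4,-3,-5) = (f(1,0),f(0,1),f(1,1))
replace slot 3: 2·((-4)+(-3)) − (-5) = -9 → (-4,-3,-9)
replace slot 1: 2·((-3)+(-9)) − (-4) = -20 → (-20,-3,-9)
replace slot 2: 2·((-20)+(-9)) − (-3) = -55 → (-20,-55,-9)
replace slot 3: 2·((-20)+(-55)) − (-9) = -141 → (-20,-55,-141)

-20,-55,-141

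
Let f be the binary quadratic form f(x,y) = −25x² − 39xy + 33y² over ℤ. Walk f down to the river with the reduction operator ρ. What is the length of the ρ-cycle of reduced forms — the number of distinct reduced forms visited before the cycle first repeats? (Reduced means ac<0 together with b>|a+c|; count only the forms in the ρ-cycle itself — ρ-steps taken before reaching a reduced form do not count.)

D = 4821, ⌊√D⌋ = 69
descent: ρ → (33,39,-25)  [lands on river]
river: ρ → (-25,61,11)
river: ρ → (11,49,-55)
river: ρ → (-55,61,5)
river: ρ → (5,69,-3)
river: ρ → (-3,69,5)
river: ρ → (5,61,-55)
river: ρ → (-55,49,11)
river: ρ → (11,61,-25)
river: ρ → (-25,39,33)
river: ρ → (33,27,-31)
river: ρ → (-31,35,29)
river: ρ → (29,23,-37)
river: ρ → (-37,51,15)
river: ρ → (15,69,-1)
river: ρ → (-1,69,15)
river: ρ → (15,51,-37)
river: ρ → (-37,23,29)
river: ρ → (29,35,-31)
river: ρ → (-31,27,33)
ρ-cycle length = 20 (tail of 1 descent step not counted)

20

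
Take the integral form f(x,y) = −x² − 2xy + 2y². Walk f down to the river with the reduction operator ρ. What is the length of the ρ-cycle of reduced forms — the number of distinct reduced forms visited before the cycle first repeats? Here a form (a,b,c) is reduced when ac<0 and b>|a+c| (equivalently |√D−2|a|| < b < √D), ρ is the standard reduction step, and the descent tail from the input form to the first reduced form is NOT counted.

D = 12, ⌊√D⌋ = 3
descent: ρ → (2,2,-1)  [lands on river]
river: ρ → (-1,2,2)
ρ-cycle length = 2 (tail of 1 descent step not counted)

2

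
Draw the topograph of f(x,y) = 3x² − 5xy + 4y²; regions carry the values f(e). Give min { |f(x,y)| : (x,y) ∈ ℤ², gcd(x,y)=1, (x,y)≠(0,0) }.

translate: b→1 (≡-5 mod 6), so (3,-5,4)→(3,1,2)
flip: (3,1,2)→(2,-1,3)
reduced (well bottom): (2,-1,3) with a≤c, −a<b≤a
well minimum = a = 2

2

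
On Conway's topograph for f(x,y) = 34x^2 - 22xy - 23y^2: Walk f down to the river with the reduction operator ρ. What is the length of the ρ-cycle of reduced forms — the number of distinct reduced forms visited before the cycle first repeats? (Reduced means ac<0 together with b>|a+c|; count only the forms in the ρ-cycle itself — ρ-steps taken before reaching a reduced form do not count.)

D = 3612, ⌊√D⌋ = 60
descent: ρ → (-23,22,34)  [lands on river]
river: ρ → (34,46,-11)
river: ρ → (-11,42,42)
river: ρ → (42,42,-11)
river: ρ → (-11,46,34)
river: ρ → (34,22,-23)
river: ρ → (-23,24,33)
river: ρ → (33,42,-14)
river: ρ → (-14,42,33)
river: ρ → (33,24,-23)
ρ-cycle length = 10 (tail of 1 descent step not counted)

10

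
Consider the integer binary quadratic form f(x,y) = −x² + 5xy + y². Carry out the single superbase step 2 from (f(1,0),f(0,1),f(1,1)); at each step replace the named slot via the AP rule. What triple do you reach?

start (-1,1,5) = (f(1,0),f(0,1),f(1,1))
replace slot 2: 2·((-1)+5) − 1 = 7 → (-1,7,5)

-1,7,5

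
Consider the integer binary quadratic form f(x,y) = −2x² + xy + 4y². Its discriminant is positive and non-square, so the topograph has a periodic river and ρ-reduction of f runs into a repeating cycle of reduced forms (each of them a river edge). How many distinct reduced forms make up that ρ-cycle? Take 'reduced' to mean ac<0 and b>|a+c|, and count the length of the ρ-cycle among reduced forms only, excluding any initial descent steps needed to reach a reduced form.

D = 33, ⌊√D⌋ = 5
descent: ρ → (4,-1,-2)
descent: ρ → (-2,5,1)  [lands on river]
river: ρ → (1,5,-2)
river: ρ → (-2,3,3)
river: ρ → (3,3,-2)
ρ-cycle length = 4 (tail of 2 descent steps not counted)

4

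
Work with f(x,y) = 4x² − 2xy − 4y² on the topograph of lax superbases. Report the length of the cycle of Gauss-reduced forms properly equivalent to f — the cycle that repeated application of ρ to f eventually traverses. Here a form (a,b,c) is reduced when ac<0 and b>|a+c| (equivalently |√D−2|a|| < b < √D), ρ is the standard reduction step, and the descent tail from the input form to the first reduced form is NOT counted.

D = 68, ⌊√D⌋ = 8
descent: ρ → (-4,2,4)  [lands on river]
river: ρ → (4,6,-2)
river: ρ → (-2,6,4)
river: ρ → (4,2,-4)
river: ρ → (-4,6,2)
river: ρ → (2,6,-4)
ρ-cycle length = 6 (tail of 1 descent step not counted)

6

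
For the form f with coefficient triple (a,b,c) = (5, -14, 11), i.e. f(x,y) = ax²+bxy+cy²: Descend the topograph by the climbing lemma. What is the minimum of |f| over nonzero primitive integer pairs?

translate: b→-4 (≡-14 mod 10), so (5,-14,11)→(5,-4,2)
flip: (5,-4,2)→(2,4,5)
translate: b→0 (≡4 mod 4), so (2,4,5)→(2,0,3)
reduced (well bottom): (2,0,3) with a≤c, −a<b≤a
well minimum = a = 2

2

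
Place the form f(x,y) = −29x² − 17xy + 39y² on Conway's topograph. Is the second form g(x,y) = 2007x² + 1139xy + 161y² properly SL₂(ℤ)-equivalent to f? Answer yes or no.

D₁ = 4813, D₂ = 4813
river cycle of f (length 70): (39, 17, -29), (-29, 41, 27), (27, 67, -3), (-3, 65, 49), (49, 33, -19), (-19, 43, 39), (39, 35, -23), (-23, 57, 17), (17, 45, -41), (-41, 37, 21), … (60 more)
river cycle of g (length 70): (27, 67, -3), (-3, 65, 49), (49, 33, -19), (-19, 43, 39), (39, 35, -23), (-23, 57, 17), (17, 45, -41), (-41, 37, 21), (21, 47, -31), (-31, 15, 37), … (60 more)
cycles coincide ⇒ equivalent

yes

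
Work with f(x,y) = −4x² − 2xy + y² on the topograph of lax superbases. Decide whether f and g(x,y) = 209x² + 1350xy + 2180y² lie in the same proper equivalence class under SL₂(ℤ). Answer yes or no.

D₁ = 20, D₂ = 20
river cycle of f (length 2): (1, 4, -1), (-1, 4, 1)
river cycle of g (length 2): (1, 4, -1), (-1, 4, 1)
cycles coincide ⇒ equivalent

yes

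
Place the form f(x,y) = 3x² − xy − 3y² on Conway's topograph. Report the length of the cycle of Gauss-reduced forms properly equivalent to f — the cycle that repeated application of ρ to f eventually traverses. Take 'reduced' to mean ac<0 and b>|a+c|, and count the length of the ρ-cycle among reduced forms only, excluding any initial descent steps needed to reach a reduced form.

D = 37, ⌊√D⌋ = 6
descent: ρ → (-3,1,3)  [lands on river]
river: ρ → (3,5,-1)
river: ρ → (-1,5,3)
river: ρ → (3,1,-3)
river: ρ → (-3,5,1)
river: ρ → (1,5,-3)
ρ-cycle length = 6 (tail of 1 descent step not counted)

6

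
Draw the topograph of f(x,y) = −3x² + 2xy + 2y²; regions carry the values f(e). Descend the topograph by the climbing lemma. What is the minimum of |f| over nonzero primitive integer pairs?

river: ρ → (2,2,-3)
river: ρ → (-3,4,1)
river: ρ → (1,4,-3)
river: ρ → (-3,2,2)
closes: descent 0, river 4
min |a| on river = 1

1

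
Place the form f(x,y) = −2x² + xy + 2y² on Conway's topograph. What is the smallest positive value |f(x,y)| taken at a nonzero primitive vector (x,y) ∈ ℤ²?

river: ρ → (2,3,-1)
river: ρ → (-1,3,2)
river: ρ → (2,1,-2)
river: ρ → (-2,3,1)
river: ρ → (1,3,-2)
river: ρ → (-2,1,2)
closes: descent 0, river 6
min |a| on river = 1

1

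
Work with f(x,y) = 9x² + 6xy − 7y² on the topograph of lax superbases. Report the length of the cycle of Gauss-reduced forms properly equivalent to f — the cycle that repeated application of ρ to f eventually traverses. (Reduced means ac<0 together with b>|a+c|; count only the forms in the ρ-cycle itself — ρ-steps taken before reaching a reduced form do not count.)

D = 288, ⌊√D⌋ = 16
river: ρ → (-7,8,8)
river: ρ → (8,8,-7)
river: ρ → (-7,6,9)
river: ρ → (9,12,-4)
river: ρ → (-4,12,9)
river: ρ → (9,6,-7)
ρ-cycle length = 6 (tail of 0 descent steps not counted)

6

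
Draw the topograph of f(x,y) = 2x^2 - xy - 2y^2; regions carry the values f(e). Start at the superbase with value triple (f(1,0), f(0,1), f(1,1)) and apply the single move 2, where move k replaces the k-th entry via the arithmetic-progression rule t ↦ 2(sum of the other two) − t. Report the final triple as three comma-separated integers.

start (2,-2,-1) = (f(1,0),f(0,1),f(1,1))
replace slot 2: 2·(2+(-1)) − (-2) = 4 → (2,4,-1)

2,4,-1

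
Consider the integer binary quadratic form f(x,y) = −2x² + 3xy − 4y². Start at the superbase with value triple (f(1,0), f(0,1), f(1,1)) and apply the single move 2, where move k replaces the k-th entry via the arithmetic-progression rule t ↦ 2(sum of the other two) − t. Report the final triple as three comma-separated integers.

start (-2,-4,-3) = (f(1,0),f(0,1),f(1,1))
replace slot 2: 2·((-2)+(-3)) − (-4) = -6 → (-2,-6,-3)

-2,-6,-3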